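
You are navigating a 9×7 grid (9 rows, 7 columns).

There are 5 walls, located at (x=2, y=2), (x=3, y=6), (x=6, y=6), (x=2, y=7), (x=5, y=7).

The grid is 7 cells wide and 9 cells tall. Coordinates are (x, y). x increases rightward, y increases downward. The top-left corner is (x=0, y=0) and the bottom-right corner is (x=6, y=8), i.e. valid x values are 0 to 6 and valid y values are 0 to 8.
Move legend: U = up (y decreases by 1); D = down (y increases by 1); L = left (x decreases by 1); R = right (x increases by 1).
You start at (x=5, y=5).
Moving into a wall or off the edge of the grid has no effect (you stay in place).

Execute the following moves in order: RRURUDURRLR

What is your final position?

Answer: Final position: (x=6, y=3)

Derivation:
Start: (x=5, y=5)
  R (right): (x=5, y=5) -> (x=6, y=5)
  R (right): blocked, stay at (x=6, y=5)
  U (up): (x=6, y=5) -> (x=6, y=4)
  R (right): blocked, stay at (x=6, y=4)
  U (up): (x=6, y=4) -> (x=6, y=3)
  D (down): (x=6, y=3) -> (x=6, y=4)
  U (up): (x=6, y=4) -> (x=6, y=3)
  R (right): blocked, stay at (x=6, y=3)
  R (right): blocked, stay at (x=6, y=3)
  L (left): (x=6, y=3) -> (x=5, y=3)
  R (right): (x=5, y=3) -> (x=6, y=3)
Final: (x=6, y=3)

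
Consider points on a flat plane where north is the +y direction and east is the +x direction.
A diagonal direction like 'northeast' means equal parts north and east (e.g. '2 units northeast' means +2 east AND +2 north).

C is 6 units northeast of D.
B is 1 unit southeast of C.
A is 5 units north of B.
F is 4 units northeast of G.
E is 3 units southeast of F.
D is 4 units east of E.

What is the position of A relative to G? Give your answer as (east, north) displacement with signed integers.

Place G at the origin (east=0, north=0).
  F is 4 units northeast of G: delta (east=+4, north=+4); F at (east=4, north=4).
  E is 3 units southeast of F: delta (east=+3, north=-3); E at (east=7, north=1).
  D is 4 units east of E: delta (east=+4, north=+0); D at (east=11, north=1).
  C is 6 units northeast of D: delta (east=+6, north=+6); C at (east=17, north=7).
  B is 1 unit southeast of C: delta (east=+1, north=-1); B at (east=18, north=6).
  A is 5 units north of B: delta (east=+0, north=+5); A at (east=18, north=11).
Therefore A relative to G: (east=18, north=11).

Answer: A is at (east=18, north=11) relative to G.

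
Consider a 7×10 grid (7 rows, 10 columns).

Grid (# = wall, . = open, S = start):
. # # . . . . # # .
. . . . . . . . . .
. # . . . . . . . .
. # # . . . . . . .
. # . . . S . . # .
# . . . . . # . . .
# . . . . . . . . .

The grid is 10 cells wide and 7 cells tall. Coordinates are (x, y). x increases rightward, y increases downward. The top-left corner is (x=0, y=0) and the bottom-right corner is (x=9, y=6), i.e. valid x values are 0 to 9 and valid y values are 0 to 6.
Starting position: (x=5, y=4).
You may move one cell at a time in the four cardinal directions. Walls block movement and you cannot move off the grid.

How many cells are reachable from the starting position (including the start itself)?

Answer: Reachable cells: 58

Derivation:
BFS flood-fill from (x=5, y=4):
  Distance 0: (x=5, y=4)
  Distance 1: (x=5, y=3), (x=4, y=4), (x=6, y=4), (x=5, y=5)
  Distance 2: (x=5, y=2), (x=4, y=3), (x=6, y=3), (x=3, y=4), (x=7, y=4), (x=4, y=5), (x=5, y=6)
  Distance 3: (x=5, y=1), (x=4, y=2), (x=6, y=2), (x=3, y=3), (x=7, y=3), (x=2, y=4), (x=3, y=5), (x=7, y=5), (x=4, y=6), (x=6, y=6)
  Distance 4: (x=5, y=0), (x=4, y=1), (x=6, y=1), (x=3, y=2), (x=7, y=2), (x=8, y=3), (x=2, y=5), (x=8, y=5), (x=3, y=6), (x=7, y=6)
  Distance 5: (x=4, y=0), (x=6, y=0), (x=3, y=1), (x=7, y=1), (x=2, y=2), (x=8, y=2), (x=9, y=3), (x=1, y=5), (x=9, y=5), (x=2, y=6), (x=8, y=6)
  Distance 6: (x=3, y=0), (x=2, y=1), (x=8, y=1), (x=9, y=2), (x=9, y=4), (x=1, y=6), (x=9, y=6)
  Distance 7: (x=1, y=1), (x=9, y=1)
  Distance 8: (x=9, y=0), (x=0, y=1)
  Distance 9: (x=0, y=0), (x=0, y=2)
  Distance 10: (x=0, y=3)
  Distance 11: (x=0, y=4)
Total reachable: 58 (grid has 58 open cells total)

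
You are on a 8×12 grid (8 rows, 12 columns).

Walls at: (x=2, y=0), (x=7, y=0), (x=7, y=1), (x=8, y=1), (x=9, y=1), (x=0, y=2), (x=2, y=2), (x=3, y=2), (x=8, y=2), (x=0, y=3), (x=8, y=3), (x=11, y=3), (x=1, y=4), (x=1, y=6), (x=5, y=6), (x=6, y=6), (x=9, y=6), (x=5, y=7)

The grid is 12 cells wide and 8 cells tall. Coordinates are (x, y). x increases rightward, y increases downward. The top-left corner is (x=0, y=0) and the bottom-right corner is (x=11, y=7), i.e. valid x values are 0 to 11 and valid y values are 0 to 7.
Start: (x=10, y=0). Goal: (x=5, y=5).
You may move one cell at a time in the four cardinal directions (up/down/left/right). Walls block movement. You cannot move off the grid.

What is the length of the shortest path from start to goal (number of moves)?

BFS from (x=10, y=0) until reaching (x=5, y=5):
  Distance 0: (x=10, y=0)
  Distance 1: (x=9, y=0), (x=11, y=0), (x=10, y=1)
  Distance 2: (x=8, y=0), (x=11, y=1), (x=10, y=2)
  Distance 3: (x=9, y=2), (x=11, y=2), (x=10, y=3)
  Distance 4: (x=9, y=3), (x=10, y=4)
  Distance 5: (x=9, y=4), (x=11, y=4), (x=10, y=5)
  Distance 6: (x=8, y=4), (x=9, y=5), (x=11, y=5), (x=10, y=6)
  Distance 7: (x=7, y=4), (x=8, y=5), (x=11, y=6), (x=10, y=7)
  Distance 8: (x=7, y=3), (x=6, y=4), (x=7, y=5), (x=8, y=6), (x=9, y=7), (x=11, y=7)
  Distance 9: (x=7, y=2), (x=6, y=3), (x=5, y=4), (x=6, y=5), (x=7, y=6), (x=8, y=7)
  Distance 10: (x=6, y=2), (x=5, y=3), (x=4, y=4), (x=5, y=5), (x=7, y=7)  <- goal reached here
One shortest path (10 moves): (x=10, y=0) -> (x=10, y=1) -> (x=10, y=2) -> (x=9, y=2) -> (x=9, y=3) -> (x=9, y=4) -> (x=8, y=4) -> (x=7, y=4) -> (x=6, y=4) -> (x=5, y=4) -> (x=5, y=5)

Answer: Shortest path length: 10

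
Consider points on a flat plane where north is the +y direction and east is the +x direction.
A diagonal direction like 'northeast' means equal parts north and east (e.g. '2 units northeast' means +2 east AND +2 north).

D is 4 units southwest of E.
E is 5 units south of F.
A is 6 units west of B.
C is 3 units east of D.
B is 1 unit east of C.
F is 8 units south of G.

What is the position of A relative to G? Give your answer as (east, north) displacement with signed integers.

Answer: A is at (east=-6, north=-17) relative to G.

Derivation:
Place G at the origin (east=0, north=0).
  F is 8 units south of G: delta (east=+0, north=-8); F at (east=0, north=-8).
  E is 5 units south of F: delta (east=+0, north=-5); E at (east=0, north=-13).
  D is 4 units southwest of E: delta (east=-4, north=-4); D at (east=-4, north=-17).
  C is 3 units east of D: delta (east=+3, north=+0); C at (east=-1, north=-17).
  B is 1 unit east of C: delta (east=+1, north=+0); B at (east=0, north=-17).
  A is 6 units west of B: delta (east=-6, north=+0); A at (east=-6, north=-17).
Therefore A relative to G: (east=-6, north=-17).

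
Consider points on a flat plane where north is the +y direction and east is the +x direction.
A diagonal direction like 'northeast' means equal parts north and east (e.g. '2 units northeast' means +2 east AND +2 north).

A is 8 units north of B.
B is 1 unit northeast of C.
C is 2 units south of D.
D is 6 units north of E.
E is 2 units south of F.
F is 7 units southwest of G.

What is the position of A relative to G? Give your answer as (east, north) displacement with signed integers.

Answer: A is at (east=-6, north=4) relative to G.

Derivation:
Place G at the origin (east=0, north=0).
  F is 7 units southwest of G: delta (east=-7, north=-7); F at (east=-7, north=-7).
  E is 2 units south of F: delta (east=+0, north=-2); E at (east=-7, north=-9).
  D is 6 units north of E: delta (east=+0, north=+6); D at (east=-7, north=-3).
  C is 2 units south of D: delta (east=+0, north=-2); C at (east=-7, north=-5).
  B is 1 unit northeast of C: delta (east=+1, north=+1); B at (east=-6, north=-4).
  A is 8 units north of B: delta (east=+0, north=+8); A at (east=-6, north=4).
Therefore A relative to G: (east=-6, north=4).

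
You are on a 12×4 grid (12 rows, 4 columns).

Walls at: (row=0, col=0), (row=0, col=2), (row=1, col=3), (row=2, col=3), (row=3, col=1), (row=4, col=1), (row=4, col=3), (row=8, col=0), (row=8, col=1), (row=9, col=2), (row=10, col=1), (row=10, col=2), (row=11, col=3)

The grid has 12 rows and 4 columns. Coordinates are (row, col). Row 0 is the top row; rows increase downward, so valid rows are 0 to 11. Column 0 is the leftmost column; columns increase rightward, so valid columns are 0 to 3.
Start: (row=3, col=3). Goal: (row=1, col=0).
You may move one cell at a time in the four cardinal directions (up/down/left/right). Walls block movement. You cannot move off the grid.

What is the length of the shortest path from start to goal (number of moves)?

BFS from (row=3, col=3) until reaching (row=1, col=0):
  Distance 0: (row=3, col=3)
  Distance 1: (row=3, col=2)
  Distance 2: (row=2, col=2), (row=4, col=2)
  Distance 3: (row=1, col=2), (row=2, col=1), (row=5, col=2)
  Distance 4: (row=1, col=1), (row=2, col=0), (row=5, col=1), (row=5, col=3), (row=6, col=2)
  Distance 5: (row=0, col=1), (row=1, col=0), (row=3, col=0), (row=5, col=0), (row=6, col=1), (row=6, col=3), (row=7, col=2)  <- goal reached here
One shortest path (5 moves): (row=3, col=3) -> (row=3, col=2) -> (row=2, col=2) -> (row=2, col=1) -> (row=2, col=0) -> (row=1, col=0)

Answer: Shortest path length: 5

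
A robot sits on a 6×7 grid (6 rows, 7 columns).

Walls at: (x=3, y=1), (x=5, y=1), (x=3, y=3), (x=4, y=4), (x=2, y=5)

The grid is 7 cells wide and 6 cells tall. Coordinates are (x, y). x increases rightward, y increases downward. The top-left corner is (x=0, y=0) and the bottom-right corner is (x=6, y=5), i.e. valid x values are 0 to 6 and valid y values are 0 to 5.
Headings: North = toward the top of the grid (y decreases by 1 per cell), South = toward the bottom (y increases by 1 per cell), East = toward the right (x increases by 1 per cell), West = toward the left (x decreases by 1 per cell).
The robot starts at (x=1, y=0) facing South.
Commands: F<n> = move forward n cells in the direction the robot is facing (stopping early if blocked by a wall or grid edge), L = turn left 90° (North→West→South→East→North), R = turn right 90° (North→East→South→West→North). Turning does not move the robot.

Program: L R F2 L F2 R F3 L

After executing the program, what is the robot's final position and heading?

Start: (x=1, y=0), facing South
  L: turn left, now facing East
  R: turn right, now facing South
  F2: move forward 2, now at (x=1, y=2)
  L: turn left, now facing East
  F2: move forward 2, now at (x=3, y=2)
  R: turn right, now facing South
  F3: move forward 0/3 (blocked), now at (x=3, y=2)
  L: turn left, now facing East
Final: (x=3, y=2), facing East

Answer: Final position: (x=3, y=2), facing East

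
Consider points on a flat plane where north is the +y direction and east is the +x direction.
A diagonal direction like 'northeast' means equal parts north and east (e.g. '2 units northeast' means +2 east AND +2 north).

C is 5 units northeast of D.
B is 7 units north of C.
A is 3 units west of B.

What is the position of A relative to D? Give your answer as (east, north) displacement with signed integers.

Answer: A is at (east=2, north=12) relative to D.

Derivation:
Place D at the origin (east=0, north=0).
  C is 5 units northeast of D: delta (east=+5, north=+5); C at (east=5, north=5).
  B is 7 units north of C: delta (east=+0, north=+7); B at (east=5, north=12).
  A is 3 units west of B: delta (east=-3, north=+0); A at (east=2, north=12).
Therefore A relative to D: (east=2, north=12).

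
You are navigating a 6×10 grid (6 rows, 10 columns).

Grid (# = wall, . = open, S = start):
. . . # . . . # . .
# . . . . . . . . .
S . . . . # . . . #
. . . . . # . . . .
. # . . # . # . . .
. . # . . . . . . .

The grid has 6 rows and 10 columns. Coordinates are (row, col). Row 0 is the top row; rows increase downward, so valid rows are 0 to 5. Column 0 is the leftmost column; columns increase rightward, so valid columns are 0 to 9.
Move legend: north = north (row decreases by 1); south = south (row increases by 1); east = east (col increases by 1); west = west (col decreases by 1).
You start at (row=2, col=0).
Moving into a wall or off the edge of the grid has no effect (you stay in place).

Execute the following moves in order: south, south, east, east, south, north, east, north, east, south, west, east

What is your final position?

Answer: Final position: (row=3, col=1)

Derivation:
Start: (row=2, col=0)
  south (south): (row=2, col=0) -> (row=3, col=0)
  south (south): (row=3, col=0) -> (row=4, col=0)
  east (east): blocked, stay at (row=4, col=0)
  east (east): blocked, stay at (row=4, col=0)
  south (south): (row=4, col=0) -> (row=5, col=0)
  north (north): (row=5, col=0) -> (row=4, col=0)
  east (east): blocked, stay at (row=4, col=0)
  north (north): (row=4, col=0) -> (row=3, col=0)
  east (east): (row=3, col=0) -> (row=3, col=1)
  south (south): blocked, stay at (row=3, col=1)
  west (west): (row=3, col=1) -> (row=3, col=0)
  east (east): (row=3, col=0) -> (row=3, col=1)
Final: (row=3, col=1)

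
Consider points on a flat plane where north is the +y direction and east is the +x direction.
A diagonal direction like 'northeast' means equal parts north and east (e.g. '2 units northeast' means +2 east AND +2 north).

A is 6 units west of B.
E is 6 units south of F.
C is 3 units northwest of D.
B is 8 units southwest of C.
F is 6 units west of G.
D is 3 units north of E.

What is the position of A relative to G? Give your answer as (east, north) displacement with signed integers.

Answer: A is at (east=-23, north=-8) relative to G.

Derivation:
Place G at the origin (east=0, north=0).
  F is 6 units west of G: delta (east=-6, north=+0); F at (east=-6, north=0).
  E is 6 units south of F: delta (east=+0, north=-6); E at (east=-6, north=-6).
  D is 3 units north of E: delta (east=+0, north=+3); D at (east=-6, north=-3).
  C is 3 units northwest of D: delta (east=-3, north=+3); C at (east=-9, north=0).
  B is 8 units southwest of C: delta (east=-8, north=-8); B at (east=-17, north=-8).
  A is 6 units west of B: delta (east=-6, north=+0); A at (east=-23, north=-8).
Therefore A relative to G: (east=-23, north=-8).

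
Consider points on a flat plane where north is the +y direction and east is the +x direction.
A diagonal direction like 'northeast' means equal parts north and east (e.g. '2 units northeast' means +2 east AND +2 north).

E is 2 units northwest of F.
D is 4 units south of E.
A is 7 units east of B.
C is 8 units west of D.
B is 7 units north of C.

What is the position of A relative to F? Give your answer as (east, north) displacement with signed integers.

Answer: A is at (east=-3, north=5) relative to F.

Derivation:
Place F at the origin (east=0, north=0).
  E is 2 units northwest of F: delta (east=-2, north=+2); E at (east=-2, north=2).
  D is 4 units south of E: delta (east=+0, north=-4); D at (east=-2, north=-2).
  C is 8 units west of D: delta (east=-8, north=+0); C at (east=-10, north=-2).
  B is 7 units north of C: delta (east=+0, north=+7); B at (east=-10, north=5).
  A is 7 units east of B: delta (east=+7, north=+0); A at (east=-3, north=5).
Therefore A relative to F: (east=-3, north=5).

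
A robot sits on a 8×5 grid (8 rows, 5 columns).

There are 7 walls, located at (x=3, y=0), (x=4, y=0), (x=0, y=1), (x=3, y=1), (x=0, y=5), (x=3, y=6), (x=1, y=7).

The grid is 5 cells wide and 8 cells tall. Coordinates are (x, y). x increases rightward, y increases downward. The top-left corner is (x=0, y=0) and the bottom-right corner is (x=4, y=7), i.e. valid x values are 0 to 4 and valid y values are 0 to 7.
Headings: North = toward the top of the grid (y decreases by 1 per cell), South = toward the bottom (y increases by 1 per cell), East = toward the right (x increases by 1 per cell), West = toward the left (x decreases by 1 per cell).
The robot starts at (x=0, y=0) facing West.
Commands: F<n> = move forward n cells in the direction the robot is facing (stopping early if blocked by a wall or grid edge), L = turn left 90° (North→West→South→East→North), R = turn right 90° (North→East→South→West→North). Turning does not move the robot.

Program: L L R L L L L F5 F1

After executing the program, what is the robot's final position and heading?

Start: (x=0, y=0), facing West
  L: turn left, now facing South
  L: turn left, now facing East
  R: turn right, now facing South
  L: turn left, now facing East
  L: turn left, now facing North
  L: turn left, now facing West
  L: turn left, now facing South
  F5: move forward 0/5 (blocked), now at (x=0, y=0)
  F1: move forward 0/1 (blocked), now at (x=0, y=0)
Final: (x=0, y=0), facing South

Answer: Final position: (x=0, y=0), facing South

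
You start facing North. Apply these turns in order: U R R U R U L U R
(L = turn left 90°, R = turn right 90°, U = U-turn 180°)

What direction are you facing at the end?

Answer: Final heading: West

Derivation:
Start: North
  U (U-turn (180°)) -> South
  R (right (90° clockwise)) -> West
  R (right (90° clockwise)) -> North
  U (U-turn (180°)) -> South
  R (right (90° clockwise)) -> West
  U (U-turn (180°)) -> East
  L (left (90° counter-clockwise)) -> North
  U (U-turn (180°)) -> South
  R (right (90° clockwise)) -> West
Final: West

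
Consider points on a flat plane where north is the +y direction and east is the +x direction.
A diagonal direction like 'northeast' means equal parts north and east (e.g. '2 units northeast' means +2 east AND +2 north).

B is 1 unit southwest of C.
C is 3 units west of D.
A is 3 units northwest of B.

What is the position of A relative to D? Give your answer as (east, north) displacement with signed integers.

Answer: A is at (east=-7, north=2) relative to D.

Derivation:
Place D at the origin (east=0, north=0).
  C is 3 units west of D: delta (east=-3, north=+0); C at (east=-3, north=0).
  B is 1 unit southwest of C: delta (east=-1, north=-1); B at (east=-4, north=-1).
  A is 3 units northwest of B: delta (east=-3, north=+3); A at (east=-7, north=2).
Therefore A relative to D: (east=-7, north=2).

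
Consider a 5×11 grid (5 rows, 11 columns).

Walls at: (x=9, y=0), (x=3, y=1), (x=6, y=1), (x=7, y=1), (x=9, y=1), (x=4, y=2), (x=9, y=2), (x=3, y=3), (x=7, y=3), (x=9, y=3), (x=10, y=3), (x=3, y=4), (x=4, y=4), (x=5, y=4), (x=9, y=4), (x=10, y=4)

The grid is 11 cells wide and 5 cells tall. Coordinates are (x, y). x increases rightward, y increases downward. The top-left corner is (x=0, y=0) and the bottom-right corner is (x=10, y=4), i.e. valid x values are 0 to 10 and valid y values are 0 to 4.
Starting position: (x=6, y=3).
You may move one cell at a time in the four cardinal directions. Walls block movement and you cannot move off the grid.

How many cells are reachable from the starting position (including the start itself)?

Answer: Reachable cells: 36

Derivation:
BFS flood-fill from (x=6, y=3):
  Distance 0: (x=6, y=3)
  Distance 1: (x=6, y=2), (x=5, y=3), (x=6, y=4)
  Distance 2: (x=5, y=2), (x=7, y=2), (x=4, y=3), (x=7, y=4)
  Distance 3: (x=5, y=1), (x=8, y=2), (x=8, y=4)
  Distance 4: (x=5, y=0), (x=4, y=1), (x=8, y=1), (x=8, y=3)
  Distance 5: (x=4, y=0), (x=6, y=0), (x=8, y=0)
  Distance 6: (x=3, y=0), (x=7, y=0)
  Distance 7: (x=2, y=0)
  Distance 8: (x=1, y=0), (x=2, y=1)
  Distance 9: (x=0, y=0), (x=1, y=1), (x=2, y=2)
  Distance 10: (x=0, y=1), (x=1, y=2), (x=3, y=2), (x=2, y=3)
  Distance 11: (x=0, y=2), (x=1, y=3), (x=2, y=4)
  Distance 12: (x=0, y=3), (x=1, y=4)
  Distance 13: (x=0, y=4)
Total reachable: 36 (grid has 39 open cells total)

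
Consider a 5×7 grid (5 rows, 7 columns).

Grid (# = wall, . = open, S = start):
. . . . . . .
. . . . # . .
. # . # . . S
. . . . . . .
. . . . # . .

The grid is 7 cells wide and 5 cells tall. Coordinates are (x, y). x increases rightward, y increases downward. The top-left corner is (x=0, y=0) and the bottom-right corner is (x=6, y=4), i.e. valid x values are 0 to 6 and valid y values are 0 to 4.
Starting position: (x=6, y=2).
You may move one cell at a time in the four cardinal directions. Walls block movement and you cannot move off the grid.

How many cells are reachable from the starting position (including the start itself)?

BFS flood-fill from (x=6, y=2):
  Distance 0: (x=6, y=2)
  Distance 1: (x=6, y=1), (x=5, y=2), (x=6, y=3)
  Distance 2: (x=6, y=0), (x=5, y=1), (x=4, y=2), (x=5, y=3), (x=6, y=4)
  Distance 3: (x=5, y=0), (x=4, y=3), (x=5, y=4)
  Distance 4: (x=4, y=0), (x=3, y=3)
  Distance 5: (x=3, y=0), (x=2, y=3), (x=3, y=4)
  Distance 6: (x=2, y=0), (x=3, y=1), (x=2, y=2), (x=1, y=3), (x=2, y=4)
  Distance 7: (x=1, y=0), (x=2, y=1), (x=0, y=3), (x=1, y=4)
  Distance 8: (x=0, y=0), (x=1, y=1), (x=0, y=2), (x=0, y=4)
  Distance 9: (x=0, y=1)
Total reachable: 31 (grid has 31 open cells total)

Answer: Reachable cells: 31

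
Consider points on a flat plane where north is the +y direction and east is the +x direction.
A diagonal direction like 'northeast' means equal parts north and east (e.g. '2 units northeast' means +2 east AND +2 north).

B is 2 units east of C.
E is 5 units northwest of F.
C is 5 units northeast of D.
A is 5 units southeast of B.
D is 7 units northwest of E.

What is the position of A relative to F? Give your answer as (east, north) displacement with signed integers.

Answer: A is at (east=0, north=12) relative to F.

Derivation:
Place F at the origin (east=0, north=0).
  E is 5 units northwest of F: delta (east=-5, north=+5); E at (east=-5, north=5).
  D is 7 units northwest of E: delta (east=-7, north=+7); D at (east=-12, north=12).
  C is 5 units northeast of D: delta (east=+5, north=+5); C at (east=-7, north=17).
  B is 2 units east of C: delta (east=+2, north=+0); B at (east=-5, north=17).
  A is 5 units southeast of B: delta (east=+5, north=-5); A at (east=0, north=12).
Therefore A relative to F: (east=0, north=12).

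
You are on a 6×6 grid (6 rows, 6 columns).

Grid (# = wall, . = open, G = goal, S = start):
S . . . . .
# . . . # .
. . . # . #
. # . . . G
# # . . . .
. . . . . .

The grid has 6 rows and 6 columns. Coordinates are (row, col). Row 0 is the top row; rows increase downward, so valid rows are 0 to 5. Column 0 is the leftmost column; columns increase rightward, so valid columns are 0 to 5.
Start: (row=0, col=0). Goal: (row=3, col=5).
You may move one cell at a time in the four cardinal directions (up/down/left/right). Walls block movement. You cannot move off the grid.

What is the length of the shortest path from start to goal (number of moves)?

BFS from (row=0, col=0) until reaching (row=3, col=5):
  Distance 0: (row=0, col=0)
  Distance 1: (row=0, col=1)
  Distance 2: (row=0, col=2), (row=1, col=1)
  Distance 3: (row=0, col=3), (row=1, col=2), (row=2, col=1)
  Distance 4: (row=0, col=4), (row=1, col=3), (row=2, col=0), (row=2, col=2)
  Distance 5: (row=0, col=5), (row=3, col=0), (row=3, col=2)
  Distance 6: (row=1, col=5), (row=3, col=3), (row=4, col=2)
  Distance 7: (row=3, col=4), (row=4, col=3), (row=5, col=2)
  Distance 8: (row=2, col=4), (row=3, col=5), (row=4, col=4), (row=5, col=1), (row=5, col=3)  <- goal reached here
One shortest path (8 moves): (row=0, col=0) -> (row=0, col=1) -> (row=0, col=2) -> (row=1, col=2) -> (row=2, col=2) -> (row=3, col=2) -> (row=3, col=3) -> (row=3, col=4) -> (row=3, col=5)

Answer: Shortest path length: 8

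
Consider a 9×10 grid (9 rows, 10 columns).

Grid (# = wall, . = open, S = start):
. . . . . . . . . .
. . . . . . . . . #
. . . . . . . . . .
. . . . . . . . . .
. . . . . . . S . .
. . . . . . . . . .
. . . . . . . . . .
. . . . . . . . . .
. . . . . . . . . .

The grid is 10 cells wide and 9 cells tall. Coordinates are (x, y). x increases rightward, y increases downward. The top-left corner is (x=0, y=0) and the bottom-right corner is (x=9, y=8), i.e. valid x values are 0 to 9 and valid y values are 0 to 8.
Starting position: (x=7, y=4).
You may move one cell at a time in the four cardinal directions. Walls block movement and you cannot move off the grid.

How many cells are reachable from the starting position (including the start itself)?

BFS flood-fill from (x=7, y=4):
  Distance 0: (x=7, y=4)
  Distance 1: (x=7, y=3), (x=6, y=4), (x=8, y=4), (x=7, y=5)
  Distance 2: (x=7, y=2), (x=6, y=3), (x=8, y=3), (x=5, y=4), (x=9, y=4), (x=6, y=5), (x=8, y=5), (x=7, y=6)
  Distance 3: (x=7, y=1), (x=6, y=2), (x=8, y=2), (x=5, y=3), (x=9, y=3), (x=4, y=4), (x=5, y=5), (x=9, y=5), (x=6, y=6), (x=8, y=6), (x=7, y=7)
  Distance 4: (x=7, y=0), (x=6, y=1), (x=8, y=1), (x=5, y=2), (x=9, y=2), (x=4, y=3), (x=3, y=4), (x=4, y=5), (x=5, y=6), (x=9, y=6), (x=6, y=7), (x=8, y=7), (x=7, y=8)
  Distance 5: (x=6, y=0), (x=8, y=0), (x=5, y=1), (x=4, y=2), (x=3, y=3), (x=2, y=4), (x=3, y=5), (x=4, y=6), (x=5, y=7), (x=9, y=7), (x=6, y=8), (x=8, y=8)
  Distance 6: (x=5, y=0), (x=9, y=0), (x=4, y=1), (x=3, y=2), (x=2, y=3), (x=1, y=4), (x=2, y=5), (x=3, y=6), (x=4, y=7), (x=5, y=8), (x=9, y=8)
  Distance 7: (x=4, y=0), (x=3, y=1), (x=2, y=2), (x=1, y=3), (x=0, y=4), (x=1, y=5), (x=2, y=6), (x=3, y=7), (x=4, y=8)
  Distance 8: (x=3, y=0), (x=2, y=1), (x=1, y=2), (x=0, y=3), (x=0, y=5), (x=1, y=6), (x=2, y=7), (x=3, y=8)
  Distance 9: (x=2, y=0), (x=1, y=1), (x=0, y=2), (x=0, y=6), (x=1, y=7), (x=2, y=8)
  Distance 10: (x=1, y=0), (x=0, y=1), (x=0, y=7), (x=1, y=8)
  Distance 11: (x=0, y=0), (x=0, y=8)
Total reachable: 89 (grid has 89 open cells total)

Answer: Reachable cells: 89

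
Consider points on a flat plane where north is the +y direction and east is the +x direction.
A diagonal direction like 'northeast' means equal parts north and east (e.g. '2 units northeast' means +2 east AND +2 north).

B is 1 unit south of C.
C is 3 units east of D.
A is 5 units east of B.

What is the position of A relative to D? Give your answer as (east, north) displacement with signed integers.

Answer: A is at (east=8, north=-1) relative to D.

Derivation:
Place D at the origin (east=0, north=0).
  C is 3 units east of D: delta (east=+3, north=+0); C at (east=3, north=0).
  B is 1 unit south of C: delta (east=+0, north=-1); B at (east=3, north=-1).
  A is 5 units east of B: delta (east=+5, north=+0); A at (east=8, north=-1).
Therefore A relative to D: (east=8, north=-1).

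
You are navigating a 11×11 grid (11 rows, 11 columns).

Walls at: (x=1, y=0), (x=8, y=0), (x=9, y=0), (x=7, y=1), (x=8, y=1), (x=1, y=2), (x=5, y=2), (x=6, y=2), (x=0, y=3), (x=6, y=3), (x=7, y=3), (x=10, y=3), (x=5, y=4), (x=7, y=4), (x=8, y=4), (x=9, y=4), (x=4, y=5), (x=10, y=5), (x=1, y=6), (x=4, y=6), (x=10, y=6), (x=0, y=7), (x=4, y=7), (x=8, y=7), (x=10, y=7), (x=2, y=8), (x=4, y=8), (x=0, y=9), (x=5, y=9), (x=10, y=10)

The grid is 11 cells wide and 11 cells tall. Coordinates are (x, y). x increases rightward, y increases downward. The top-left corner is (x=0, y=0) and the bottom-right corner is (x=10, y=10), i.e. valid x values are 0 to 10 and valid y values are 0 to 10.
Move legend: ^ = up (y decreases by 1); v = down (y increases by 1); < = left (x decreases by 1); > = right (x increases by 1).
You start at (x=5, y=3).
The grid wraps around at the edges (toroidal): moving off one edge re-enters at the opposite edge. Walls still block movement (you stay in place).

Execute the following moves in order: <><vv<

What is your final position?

Answer: Final position: (x=3, y=4)

Derivation:
Start: (x=5, y=3)
  < (left): (x=5, y=3) -> (x=4, y=3)
  > (right): (x=4, y=3) -> (x=5, y=3)
  < (left): (x=5, y=3) -> (x=4, y=3)
  v (down): (x=4, y=3) -> (x=4, y=4)
  v (down): blocked, stay at (x=4, y=4)
  < (left): (x=4, y=4) -> (x=3, y=4)
Final: (x=3, y=4)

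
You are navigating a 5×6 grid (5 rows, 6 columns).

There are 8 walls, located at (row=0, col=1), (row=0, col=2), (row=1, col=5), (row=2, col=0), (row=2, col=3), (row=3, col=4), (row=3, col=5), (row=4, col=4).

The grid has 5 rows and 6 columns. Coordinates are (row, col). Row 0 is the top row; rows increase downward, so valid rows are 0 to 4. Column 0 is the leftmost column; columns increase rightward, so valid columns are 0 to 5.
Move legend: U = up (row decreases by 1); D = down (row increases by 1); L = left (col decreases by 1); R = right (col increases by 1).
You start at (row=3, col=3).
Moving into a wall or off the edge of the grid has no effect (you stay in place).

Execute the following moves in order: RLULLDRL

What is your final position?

Answer: Final position: (row=3, col=1)

Derivation:
Start: (row=3, col=3)
  R (right): blocked, stay at (row=3, col=3)
  L (left): (row=3, col=3) -> (row=3, col=2)
  U (up): (row=3, col=2) -> (row=2, col=2)
  L (left): (row=2, col=2) -> (row=2, col=1)
  L (left): blocked, stay at (row=2, col=1)
  D (down): (row=2, col=1) -> (row=3, col=1)
  R (right): (row=3, col=1) -> (row=3, col=2)
  L (left): (row=3, col=2) -> (row=3, col=1)
Final: (row=3, col=1)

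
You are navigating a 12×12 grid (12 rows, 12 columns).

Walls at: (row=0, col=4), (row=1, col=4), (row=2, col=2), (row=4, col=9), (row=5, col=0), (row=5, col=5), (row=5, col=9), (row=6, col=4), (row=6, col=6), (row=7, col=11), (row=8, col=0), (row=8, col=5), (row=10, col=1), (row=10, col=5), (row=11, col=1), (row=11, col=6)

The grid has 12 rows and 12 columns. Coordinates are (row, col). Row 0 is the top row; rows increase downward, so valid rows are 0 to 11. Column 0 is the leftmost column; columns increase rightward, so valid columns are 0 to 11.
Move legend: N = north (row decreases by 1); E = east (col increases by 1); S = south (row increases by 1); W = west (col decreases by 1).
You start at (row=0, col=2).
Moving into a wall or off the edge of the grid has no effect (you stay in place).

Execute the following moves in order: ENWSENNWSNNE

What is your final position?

Answer: Final position: (row=0, col=3)

Derivation:
Start: (row=0, col=2)
  E (east): (row=0, col=2) -> (row=0, col=3)
  N (north): blocked, stay at (row=0, col=3)
  W (west): (row=0, col=3) -> (row=0, col=2)
  S (south): (row=0, col=2) -> (row=1, col=2)
  E (east): (row=1, col=2) -> (row=1, col=3)
  N (north): (row=1, col=3) -> (row=0, col=3)
  N (north): blocked, stay at (row=0, col=3)
  W (west): (row=0, col=3) -> (row=0, col=2)
  S (south): (row=0, col=2) -> (row=1, col=2)
  N (north): (row=1, col=2) -> (row=0, col=2)
  N (north): blocked, stay at (row=0, col=2)
  E (east): (row=0, col=2) -> (row=0, col=3)
Final: (row=0, col=3)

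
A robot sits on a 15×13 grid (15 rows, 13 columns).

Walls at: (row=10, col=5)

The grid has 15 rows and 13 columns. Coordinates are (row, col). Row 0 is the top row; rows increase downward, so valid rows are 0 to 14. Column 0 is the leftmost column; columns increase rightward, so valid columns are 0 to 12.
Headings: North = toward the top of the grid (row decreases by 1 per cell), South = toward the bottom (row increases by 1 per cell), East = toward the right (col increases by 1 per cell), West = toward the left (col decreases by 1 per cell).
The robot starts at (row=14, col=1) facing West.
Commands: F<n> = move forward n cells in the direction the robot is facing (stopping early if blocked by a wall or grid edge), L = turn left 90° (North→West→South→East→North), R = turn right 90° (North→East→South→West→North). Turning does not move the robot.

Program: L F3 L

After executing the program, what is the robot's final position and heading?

Start: (row=14, col=1), facing West
  L: turn left, now facing South
  F3: move forward 0/3 (blocked), now at (row=14, col=1)
  L: turn left, now facing East
Final: (row=14, col=1), facing East

Answer: Final position: (row=14, col=1), facing East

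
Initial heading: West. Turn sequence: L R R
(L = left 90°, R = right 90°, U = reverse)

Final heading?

Start: West
  L (left (90° counter-clockwise)) -> South
  R (right (90° clockwise)) -> West
  R (right (90° clockwise)) -> North
Final: North

Answer: Final heading: North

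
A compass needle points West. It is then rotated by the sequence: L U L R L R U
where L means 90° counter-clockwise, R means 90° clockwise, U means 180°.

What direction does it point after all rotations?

Start: West
  L (left (90° counter-clockwise)) -> South
  U (U-turn (180°)) -> North
  L (left (90° counter-clockwise)) -> West
  R (right (90° clockwise)) -> North
  L (left (90° counter-clockwise)) -> West
  R (right (90° clockwise)) -> North
  U (U-turn (180°)) -> South
Final: South

Answer: Final heading: South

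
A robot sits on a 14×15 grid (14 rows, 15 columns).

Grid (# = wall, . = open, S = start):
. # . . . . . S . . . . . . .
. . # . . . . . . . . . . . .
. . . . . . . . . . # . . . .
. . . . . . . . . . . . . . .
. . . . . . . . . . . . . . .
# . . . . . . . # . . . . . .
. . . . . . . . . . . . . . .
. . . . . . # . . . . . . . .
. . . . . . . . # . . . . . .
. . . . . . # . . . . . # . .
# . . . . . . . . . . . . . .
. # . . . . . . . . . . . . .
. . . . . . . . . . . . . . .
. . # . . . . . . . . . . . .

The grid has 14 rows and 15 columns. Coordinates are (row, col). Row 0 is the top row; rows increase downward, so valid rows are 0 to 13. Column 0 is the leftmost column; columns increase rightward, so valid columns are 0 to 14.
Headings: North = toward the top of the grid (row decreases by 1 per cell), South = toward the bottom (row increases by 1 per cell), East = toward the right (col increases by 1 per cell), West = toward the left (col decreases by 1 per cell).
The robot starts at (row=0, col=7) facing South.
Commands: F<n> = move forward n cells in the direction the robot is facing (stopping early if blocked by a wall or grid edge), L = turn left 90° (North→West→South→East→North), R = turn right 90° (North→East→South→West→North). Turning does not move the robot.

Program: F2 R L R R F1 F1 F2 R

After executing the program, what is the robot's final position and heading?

Answer: Final position: (row=0, col=7), facing East

Derivation:
Start: (row=0, col=7), facing South
  F2: move forward 2, now at (row=2, col=7)
  R: turn right, now facing West
  L: turn left, now facing South
  R: turn right, now facing West
  R: turn right, now facing North
  F1: move forward 1, now at (row=1, col=7)
  F1: move forward 1, now at (row=0, col=7)
  F2: move forward 0/2 (blocked), now at (row=0, col=7)
  R: turn right, now facing East
Final: (row=0, col=7), facing East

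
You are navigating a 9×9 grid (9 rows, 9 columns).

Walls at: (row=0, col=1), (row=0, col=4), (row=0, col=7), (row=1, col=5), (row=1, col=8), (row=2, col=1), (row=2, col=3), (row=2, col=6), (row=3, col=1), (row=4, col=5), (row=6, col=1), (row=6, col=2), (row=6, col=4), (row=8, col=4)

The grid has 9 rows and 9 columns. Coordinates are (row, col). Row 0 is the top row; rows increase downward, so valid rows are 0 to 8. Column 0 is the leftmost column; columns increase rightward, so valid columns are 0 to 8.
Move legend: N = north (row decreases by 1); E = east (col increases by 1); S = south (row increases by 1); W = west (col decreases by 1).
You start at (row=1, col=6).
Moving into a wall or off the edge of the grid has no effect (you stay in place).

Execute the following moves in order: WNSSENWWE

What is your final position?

Start: (row=1, col=6)
  W (west): blocked, stay at (row=1, col=6)
  N (north): (row=1, col=6) -> (row=0, col=6)
  S (south): (row=0, col=6) -> (row=1, col=6)
  S (south): blocked, stay at (row=1, col=6)
  E (east): (row=1, col=6) -> (row=1, col=7)
  N (north): blocked, stay at (row=1, col=7)
  W (west): (row=1, col=7) -> (row=1, col=6)
  W (west): blocked, stay at (row=1, col=6)
  E (east): (row=1, col=6) -> (row=1, col=7)
Final: (row=1, col=7)

Answer: Final position: (row=1, col=7)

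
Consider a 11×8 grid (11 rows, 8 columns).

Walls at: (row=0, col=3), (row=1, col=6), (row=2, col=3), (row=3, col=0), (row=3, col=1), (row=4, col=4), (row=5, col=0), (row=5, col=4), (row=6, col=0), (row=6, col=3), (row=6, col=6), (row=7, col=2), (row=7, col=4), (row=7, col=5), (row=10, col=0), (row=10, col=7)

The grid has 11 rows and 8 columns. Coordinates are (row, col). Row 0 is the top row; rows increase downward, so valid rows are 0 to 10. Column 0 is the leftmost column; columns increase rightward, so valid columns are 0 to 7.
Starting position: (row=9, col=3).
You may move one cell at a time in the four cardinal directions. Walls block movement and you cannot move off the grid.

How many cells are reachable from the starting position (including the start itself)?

BFS flood-fill from (row=9, col=3):
  Distance 0: (row=9, col=3)
  Distance 1: (row=8, col=3), (row=9, col=2), (row=9, col=4), (row=10, col=3)
  Distance 2: (row=7, col=3), (row=8, col=2), (row=8, col=4), (row=9, col=1), (row=9, col=5), (row=10, col=2), (row=10, col=4)
  Distance 3: (row=8, col=1), (row=8, col=5), (row=9, col=0), (row=9, col=6), (row=10, col=1), (row=10, col=5)
  Distance 4: (row=7, col=1), (row=8, col=0), (row=8, col=6), (row=9, col=7), (row=10, col=6)
  Distance 5: (row=6, col=1), (row=7, col=0), (row=7, col=6), (row=8, col=7)
  Distance 6: (row=5, col=1), (row=6, col=2), (row=7, col=7)
  Distance 7: (row=4, col=1), (row=5, col=2), (row=6, col=7)
  Distance 8: (row=4, col=0), (row=4, col=2), (row=5, col=3), (row=5, col=7)
  Distance 9: (row=3, col=2), (row=4, col=3), (row=4, col=7), (row=5, col=6)
  Distance 10: (row=2, col=2), (row=3, col=3), (row=3, col=7), (row=4, col=6), (row=5, col=5)
  Distance 11: (row=1, col=2), (row=2, col=1), (row=2, col=7), (row=3, col=4), (row=3, col=6), (row=4, col=5), (row=6, col=5)
  Distance 12: (row=0, col=2), (row=1, col=1), (row=1, col=3), (row=1, col=7), (row=2, col=0), (row=2, col=4), (row=2, col=6), (row=3, col=5), (row=6, col=4)
  Distance 13: (row=0, col=1), (row=0, col=7), (row=1, col=0), (row=1, col=4), (row=2, col=5)
  Distance 14: (row=0, col=0), (row=0, col=4), (row=0, col=6), (row=1, col=5)
  Distance 15: (row=0, col=5)
Total reachable: 72 (grid has 72 open cells total)

Answer: Reachable cells: 72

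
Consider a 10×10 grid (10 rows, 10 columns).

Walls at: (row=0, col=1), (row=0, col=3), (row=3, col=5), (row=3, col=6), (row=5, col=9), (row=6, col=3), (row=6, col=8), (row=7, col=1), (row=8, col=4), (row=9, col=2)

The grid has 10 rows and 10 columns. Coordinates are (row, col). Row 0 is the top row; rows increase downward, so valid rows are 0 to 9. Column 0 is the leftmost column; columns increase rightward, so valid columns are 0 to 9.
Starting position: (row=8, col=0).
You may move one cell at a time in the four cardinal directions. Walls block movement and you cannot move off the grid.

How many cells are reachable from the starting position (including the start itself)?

BFS flood-fill from (row=8, col=0):
  Distance 0: (row=8, col=0)
  Distance 1: (row=7, col=0), (row=8, col=1), (row=9, col=0)
  Distance 2: (row=6, col=0), (row=8, col=2), (row=9, col=1)
  Distance 3: (row=5, col=0), (row=6, col=1), (row=7, col=2), (row=8, col=3)
  Distance 4: (row=4, col=0), (row=5, col=1), (row=6, col=2), (row=7, col=3), (row=9, col=3)
  Distance 5: (row=3, col=0), (row=4, col=1), (row=5, col=2), (row=7, col=4), (row=9, col=4)
  Distance 6: (row=2, col=0), (row=3, col=1), (row=4, col=2), (row=5, col=3), (row=6, col=4), (row=7, col=5), (row=9, col=5)
  Distance 7: (row=1, col=0), (row=2, col=1), (row=3, col=2), (row=4, col=3), (row=5, col=4), (row=6, col=5), (row=7, col=6), (row=8, col=5), (row=9, col=6)
  Distance 8: (row=0, col=0), (row=1, col=1), (row=2, col=2), (row=3, col=3), (row=4, col=4), (row=5, col=5), (row=6, col=6), (row=7, col=7), (row=8, col=6), (row=9, col=7)
  Distance 9: (row=1, col=2), (row=2, col=3), (row=3, col=4), (row=4, col=5), (row=5, col=6), (row=6, col=7), (row=7, col=8), (row=8, col=7), (row=9, col=8)
  Distance 10: (row=0, col=2), (row=1, col=3), (row=2, col=4), (row=4, col=6), (row=5, col=7), (row=7, col=9), (row=8, col=8), (row=9, col=9)
  Distance 11: (row=1, col=4), (row=2, col=5), (row=4, col=7), (row=5, col=8), (row=6, col=9), (row=8, col=9)
  Distance 12: (row=0, col=4), (row=1, col=5), (row=2, col=6), (row=3, col=7), (row=4, col=8)
  Distance 13: (row=0, col=5), (row=1, col=6), (row=2, col=7), (row=3, col=8), (row=4, col=9)
  Distance 14: (row=0, col=6), (row=1, col=7), (row=2, col=8), (row=3, col=9)
  Distance 15: (row=0, col=7), (row=1, col=8), (row=2, col=9)
  Distance 16: (row=0, col=8), (row=1, col=9)
  Distance 17: (row=0, col=9)
Total reachable: 90 (grid has 90 open cells total)

Answer: Reachable cells: 90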